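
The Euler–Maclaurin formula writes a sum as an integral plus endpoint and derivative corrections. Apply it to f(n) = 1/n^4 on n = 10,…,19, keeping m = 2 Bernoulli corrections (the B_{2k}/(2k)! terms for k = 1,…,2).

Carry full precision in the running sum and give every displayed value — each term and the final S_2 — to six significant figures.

Integral: ∫_10^19 1/x^4 dx = 0.000284735.
Endpoint term: (f(10) + f(19))/2 = (0.000100000 + 7.67336e-06)/2 = 5.38367e-05.
So far: 0.000338572.
Order-1 term: 1/12 · (-1.61544e-06 − (-4.00000e-05)) = 3.19871e-06.
Running total after k=1: 0.000341771.
Order-2 term: −1/720 · (-1.34247e-07 − (-1.20000e-05)) = -1.64802e-08.

S_2 ≈ 0.000341754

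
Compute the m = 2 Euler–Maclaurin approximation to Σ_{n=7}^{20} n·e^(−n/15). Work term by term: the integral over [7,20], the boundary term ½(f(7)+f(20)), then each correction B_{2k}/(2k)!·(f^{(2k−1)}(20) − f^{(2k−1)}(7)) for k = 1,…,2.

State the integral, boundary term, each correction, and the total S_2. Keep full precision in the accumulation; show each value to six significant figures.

S_2 ≈ 73.3465

The integral term ∫_7^20 x·e^(−x/15) dx = 68.5509.
Endpoint term: (f(7) + f(20))/2 = (4.38962 + 5.27194)/2 = 4.83078.
Integral + boundary = 73.3817.
Correction k=1: B_{2}/2! · (f^{(1)}(20) − f^{(1)}(7)) = 1/12 · (-0.0878657 − 0.334448) = -0.0351928.
Running total after k=1: 73.3465.
Correction k=2: B_{4}/4! · (f^{(3)}(20) − f^{(3)}(7)) = −1/720 · (0.00195257 − 0.00706056) = 7.09443e-06.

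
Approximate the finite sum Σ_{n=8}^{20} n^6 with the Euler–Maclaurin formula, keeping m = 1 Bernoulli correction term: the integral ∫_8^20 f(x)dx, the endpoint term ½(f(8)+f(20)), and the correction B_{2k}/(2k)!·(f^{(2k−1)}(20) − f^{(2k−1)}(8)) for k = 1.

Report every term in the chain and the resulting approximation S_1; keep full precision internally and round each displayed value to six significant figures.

S_1 ≈ 2.16272e+08

The integral term ∫_8^20 x^6 dx = 1.82558e+08.
Boundary: ½(f(8) + f(20)) = ½(262144 + 6.40000e+07) = 3.21311e+07.
Integral + boundary = 2.14689e+08.
Order-1 term: 1/12 · (1.92000e+07 − 196608) = 1.58362e+06.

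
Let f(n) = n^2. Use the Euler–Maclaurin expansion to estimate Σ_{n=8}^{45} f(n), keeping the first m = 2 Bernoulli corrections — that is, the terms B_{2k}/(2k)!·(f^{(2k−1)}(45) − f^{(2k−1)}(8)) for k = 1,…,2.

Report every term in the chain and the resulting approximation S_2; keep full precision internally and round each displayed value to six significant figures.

∫_8^45 x^2 dx evaluates to 30204.3.
½[f(8) + f(45)] = ½[64.0000 + 2025.00] = 1044.50.
So far: 31248.8.
k=1: B_{2}/(2)! × [f^{(1)}(45) − f^{(1)}(8)] = 1/12 × (90.0000 − 16.0000) = 6.16667.
Partial sum through k=1: 31255.0.
k=2: B_{4}/(4)! × [f^{(3)}(45) − f^{(3)}(8)] = −1/720 × (0.00000 − 0.00000) = 0.00000.

S_2 ≈ 31255.0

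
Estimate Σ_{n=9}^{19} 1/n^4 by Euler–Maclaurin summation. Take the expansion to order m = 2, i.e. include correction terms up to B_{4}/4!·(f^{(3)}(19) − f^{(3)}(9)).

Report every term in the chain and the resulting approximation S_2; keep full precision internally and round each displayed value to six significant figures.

S_2 ≈ 0.000494170

Integral: ∫_9^19 1/x^4 dx = 0.000408649.
Endpoint term: (f(9) + f(19))/2 = (0.000152416 + 7.67336e-06)/2 = 8.00446e-05.
So far: 0.000488694.
Correction k=1: B_{2}/2! · (f^{(1)}(19) − f^{(1)}(9)) = 1/12 · (-1.61544e-06 − (-6.77404e-05)) = 5.51041e-06.
After k=1: 0.000494204.
Correction k=2: B_{4}/4! · (f^{(3)}(19) − f^{(3)}(9)) = −1/720 · (-1.34247e-07 − (-2.50890e-05)) = -3.46594e-08.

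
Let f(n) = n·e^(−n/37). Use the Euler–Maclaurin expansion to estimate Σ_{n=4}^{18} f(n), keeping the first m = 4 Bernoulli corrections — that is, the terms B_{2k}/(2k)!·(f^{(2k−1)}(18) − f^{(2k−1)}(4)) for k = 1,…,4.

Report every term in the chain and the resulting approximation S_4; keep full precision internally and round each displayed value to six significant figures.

Integral: ∫_4^18 x·e^(−x/37) dx = 110.471.
Endpoint term: (f(4) + f(18))/2 = (3.59012 + 11.0661)/2 = 7.32810.
Running total after boundary: 117.799.
Correction k=1: B_{2}/2! · (f^{(1)}(18) − f^{(1)}(4)) = 1/12 · (0.315699 − 0.800500) = -0.0404001.
After k=1: 117.759.
Correction k=2: B_{4}/4! · (f^{(3)}(18) − f^{(3)}(4)) = −1/720 · (0.00112875 − 0.00189595) = 1.06556e-06.
After k=2: 117.759.
Correction k=3: B_{6}/6! · (f^{(5)}(18) − f^{(5)}(4)) = 1/30240 · (1.48057e-06 − 2.34271e-06) = -2.85100e-11.
After k=3: 117.759.
Correction k=4: B_{8}/8! · (f^{(7)}(18) − f^{(7)}(4)) = −1/1209600 · (1.56073e-09 − 2.41089e-09) = 7.02847e-16.

S_4 ≈ 117.759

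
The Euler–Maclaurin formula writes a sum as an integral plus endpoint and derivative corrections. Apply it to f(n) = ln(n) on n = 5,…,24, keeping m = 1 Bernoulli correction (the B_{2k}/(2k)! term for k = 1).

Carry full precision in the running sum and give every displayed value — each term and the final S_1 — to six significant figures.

S_1 ≈ 51.6067

The integral term ∫_5^24 ln(x) dx = 49.2261.
Boundary: ½(f(5) + f(24)) = ½(1.60944 + 3.17805) = 2.39375.
So far: 51.6198.
Order-1 term: 1/12 · (0.0416667 − 0.200000) = -0.0131944.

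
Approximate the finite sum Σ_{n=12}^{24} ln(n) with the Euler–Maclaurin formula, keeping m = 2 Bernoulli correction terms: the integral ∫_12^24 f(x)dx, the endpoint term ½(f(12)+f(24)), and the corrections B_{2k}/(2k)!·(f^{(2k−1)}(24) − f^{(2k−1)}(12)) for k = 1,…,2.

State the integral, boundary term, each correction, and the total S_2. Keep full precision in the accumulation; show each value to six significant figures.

The integral term ∫_12^24 ln(x) dx = 34.4544.
Endpoint term: (f(12) + f(24))/2 = (2.48491 + 3.17805)/2 = 2.83148.
Integral + boundary = 37.2859.
Correction k=1: B_{2}/2! · (f^{(1)}(24) − f^{(1)}(12)) = 1/12 · (0.0416667 − 0.0833333) = -0.00347222.
Partial sum through k=1: 37.2824.
Correction k=2: B_{4}/4! · (f^{(3)}(24) − f^{(3)}(12)) = −1/720 · (0.000144676 − 0.00115741) = 1.40657e-06.

S_2 ≈ 37.2824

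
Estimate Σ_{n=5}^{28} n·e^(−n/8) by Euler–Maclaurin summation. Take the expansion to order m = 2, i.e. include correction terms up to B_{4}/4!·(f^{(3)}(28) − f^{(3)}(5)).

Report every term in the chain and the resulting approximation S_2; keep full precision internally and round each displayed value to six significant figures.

S_2 ≈ 48.7083

The integral term ∫_5^28 x·e^(−x/8) dx = 46.9703.
Endpoint term: (f(5) + f(28))/2 = (2.67631 + 0.845527)/2 = 1.76092.
Running total after boundary: 48.7313.
k=1: B_{2}/(2)! × [f^{(1)}(28) − f^{(1)}(5)] = 1/12 × (-0.0754935 − 0.200723) = -0.0230180.
Running total after k=1: 48.7082.
k=2: B_{4}/(4)! × [f^{(3)}(28) − f^{(3)}(5)] = −1/720 × (-0.000235917 − 0.0198632) = 2.79155e-05.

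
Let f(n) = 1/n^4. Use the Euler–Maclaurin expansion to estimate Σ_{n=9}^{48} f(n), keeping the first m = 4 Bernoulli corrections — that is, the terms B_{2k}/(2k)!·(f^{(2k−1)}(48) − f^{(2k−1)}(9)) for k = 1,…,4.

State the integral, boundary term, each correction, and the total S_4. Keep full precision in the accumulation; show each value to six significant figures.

The integral term ∫_9^48 1/x^4 dx = 0.000454233.
½[f(9) + f(48)] = ½[0.000152416 + 1.88380e-07] = 7.63021e-05.
Running total after boundary: 0.000530535.
Correction k=1: B_{2}/2! · (f^{(1)}(48) − f^{(1)}(9)) = 1/12 · (-1.56983e-08 − (-6.77404e-05)) = 5.64372e-06.
After k=1: 0.000536179.
Correction k=2: B_{4}/4! · (f^{(3)}(48) − f^{(3)}(9)) = −1/720 · (-2.04406e-10 − (-2.50890e-05)) = -3.48456e-08.
After k=2: 0.000536144.
Correction k=3: B_{6}/6! · (f^{(5)}(48) − f^{(5)}(9)) = 1/30240 · (-4.96819e-12 − (-1.73455e-05)) = 5.73594e-10.
After k=3: 0.000536145.
Correction k=4: B_{8}/8! · (f^{(7)}(48) − f^{(7)}(9)) = −1/1209600 · (-1.94070e-13 − (-1.92728e-05)) = -1.59332e-11.

S_4 ≈ 0.000536145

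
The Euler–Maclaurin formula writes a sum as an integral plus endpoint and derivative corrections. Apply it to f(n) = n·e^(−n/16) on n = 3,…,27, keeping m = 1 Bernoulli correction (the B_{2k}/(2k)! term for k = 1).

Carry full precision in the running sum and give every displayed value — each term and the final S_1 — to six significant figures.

∫_3^27 x·e^(−x/16) dx evaluates to 124.758.
½[f(3) + f(27)] = ½[2.48709 + 4.99450] = 3.74079.
So far: 128.498.
k=1: B_{2}/(2)! × [f^{(1)}(27) − f^{(1)}(3)] = 1/12 × (-0.127175 − 0.673586) = -0.0667301.

S_1 ≈ 128.432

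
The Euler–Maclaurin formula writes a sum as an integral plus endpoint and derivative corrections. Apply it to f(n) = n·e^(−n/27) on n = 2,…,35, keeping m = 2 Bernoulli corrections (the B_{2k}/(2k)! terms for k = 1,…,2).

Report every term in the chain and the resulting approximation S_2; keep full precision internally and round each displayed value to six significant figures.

Integral: ∫_2^35 x·e^(−x/27) dx = 269.185.
Endpoint term: (f(2) + f(35))/2 = (1.85721 + 9.57401)/2 = 5.71561.
Running total after boundary: 274.901.
Correction k=1: B_{2}/2! · (f^{(1)}(35) − f^{(1)}(2)) = 1/12 · (-0.0810498 − 0.859818) = -0.0784056.
Running total after k=1: 274.822.
Correction k=2: B_{4}/4! · (f^{(3)}(35) − f^{(3)}(2)) = −1/720 · (0.000639282 − 0.00372706) = 4.28857e-06.

S_2 ≈ 274.822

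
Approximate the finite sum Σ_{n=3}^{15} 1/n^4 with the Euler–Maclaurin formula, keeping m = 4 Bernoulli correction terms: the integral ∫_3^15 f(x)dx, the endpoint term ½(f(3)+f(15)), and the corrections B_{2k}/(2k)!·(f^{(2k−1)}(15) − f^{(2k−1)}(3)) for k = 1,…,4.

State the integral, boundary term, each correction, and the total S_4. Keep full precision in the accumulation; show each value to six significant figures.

∫_3^15 1/x^4 dx evaluates to 0.0122469.
Boundary: ½(f(3) + f(15)) = ½(0.0123457 + 1.97531e-05) = 0.00618272.
Integral + boundary = 0.0184296.
Order-1 term: 1/12 · (-5.26749e-06 − (-0.0164609)) = 0.00137130.
After k=1: 0.0198009.
Order-2 term: −1/720 · (-7.02332e-07 − (-0.0548697)) = -7.62069e-05.
After k=2: 0.0197247.
Order-3 term: 1/30240 · (-1.74803e-07 − (-0.341411)) = 1.12901e-05.
After k=3: 0.0197360.
Order-4 term: −1/1209600 · (-6.99210e-08 − (-3.41411)) = -2.82251e-06.

S_4 ≈ 0.0197332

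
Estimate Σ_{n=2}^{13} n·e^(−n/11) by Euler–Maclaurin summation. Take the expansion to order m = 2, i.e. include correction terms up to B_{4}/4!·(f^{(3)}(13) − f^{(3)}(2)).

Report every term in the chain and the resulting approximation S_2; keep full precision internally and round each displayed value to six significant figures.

S_2 ≈ 41.0184

∫_2^13 x·e^(−x/11) dx evaluates to 38.2524.
Endpoint term: (f(2) + f(13))/2 = (1.66751 + 3.98737)/2 = 2.82744.
Running total after boundary: 41.0799.
Correction k=1: B_{2}/2! · (f^{(1)}(13) − f^{(1)}(2)) = 1/12 · (-0.0557674 − 0.682161) = -0.0614941.
After k=1: 41.0184.
Correction k=2: B_{4}/4! · (f^{(3)}(13) − f^{(3)}(2)) = −1/720 · (0.00460887 − 0.0194187) = 2.05693e-05.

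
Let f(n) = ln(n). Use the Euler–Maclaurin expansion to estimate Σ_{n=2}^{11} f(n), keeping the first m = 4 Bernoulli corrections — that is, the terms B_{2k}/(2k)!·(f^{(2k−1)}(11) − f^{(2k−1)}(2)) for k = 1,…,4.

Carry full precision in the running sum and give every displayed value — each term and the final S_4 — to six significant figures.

The integral term ∫_2^11 ln(x) dx = 15.9906.
Boundary: ½(f(2) + f(11)) = ½(0.693147 + 2.39790) = 1.54552.
Integral + boundary = 17.5361.
Order-1 term: 1/12 · (0.0909091 − 0.500000) = -0.0340909.
Running total after k=1: 17.5020.
Order-2 term: −1/720 · (0.00150263 − 0.250000) = 0.000345135.
Running total after k=2: 17.5023.
Order-3 term: 1/30240 · (0.000149021 − 0.750000) = -2.47967e-05.
Running total after k=3: 17.5023.
Order-4 term: −1/1209600 · (3.69474e-05 − 5.62500) = 4.65027e-06.

S_4 ≈ 17.5023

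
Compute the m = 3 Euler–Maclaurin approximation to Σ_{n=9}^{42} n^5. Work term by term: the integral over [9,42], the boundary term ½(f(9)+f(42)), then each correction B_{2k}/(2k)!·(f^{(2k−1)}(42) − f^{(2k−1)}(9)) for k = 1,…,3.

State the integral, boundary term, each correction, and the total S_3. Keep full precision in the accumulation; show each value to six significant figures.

Integral: ∫_9^42 x^5 dx = 9.14750e+08.
½[f(9) + f(42)] = ½[59049.0 + 1.30691e+08] = 6.53751e+07.
Integral + boundary = 9.80125e+08.
k=1: B_{2}/(2)! × [f^{(1)}(42) − f^{(1)}(9)] = 1/12 × (1.55585e+07 − 32805.0) = 1.29381e+06.
Partial sum through k=1: 9.81419e+08.
k=2: B_{4}/(4)! × [f^{(3)}(42) − f^{(3)}(9)] = −1/720 × (105840 − 4860.00) = -140.250.
Partial sum through k=2: 9.81419e+08.
k=3: B_{6}/(6)! × [f^{(5)}(42) − f^{(5)}(9)] = 1/30240 × (120.000 − 120.000) = 0.00000.

S_3 ≈ 9.81419e+08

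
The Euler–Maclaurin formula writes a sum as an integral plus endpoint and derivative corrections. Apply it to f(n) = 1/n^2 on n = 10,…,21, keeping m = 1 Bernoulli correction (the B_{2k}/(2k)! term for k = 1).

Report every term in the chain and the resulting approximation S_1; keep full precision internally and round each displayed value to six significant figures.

The integral term ∫_10^21 1/x^2 dx = 0.0523810.
½[f(10) + f(21)] = ½[0.0100000 + 0.00226757] = 0.00613379.
Integral + boundary = 0.0585147.
k=1: B_{2}/(2)! × [f^{(1)}(21) − f^{(1)}(10)] = 1/12 × (-0.000215959 − (-0.00200000)) = 0.000148670.

S_1 ≈ 0.0586634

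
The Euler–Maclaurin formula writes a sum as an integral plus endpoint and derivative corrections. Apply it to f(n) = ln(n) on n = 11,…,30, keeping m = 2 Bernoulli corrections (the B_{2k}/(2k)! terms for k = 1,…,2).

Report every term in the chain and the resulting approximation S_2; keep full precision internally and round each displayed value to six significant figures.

S_2 ≈ 59.5538

Integral: ∫_11^30 ln(x) dx = 56.6591.
Boundary: ½(f(11) + f(30)) = ½(2.39790 + 3.40120) = 2.89955.
Running total after boundary: 59.5586.
k=1: B_{2}/(2)! × [f^{(1)}(30) − f^{(1)}(11)] = 1/12 × (0.0333333 − 0.0909091) = -0.00479798.
Partial sum through k=1: 59.5538.
k=2: B_{4}/(4)! × [f^{(3)}(30) − f^{(3)}(11)] = −1/720 × (7.40741e-05 − 0.00150263) = 1.98410e-06.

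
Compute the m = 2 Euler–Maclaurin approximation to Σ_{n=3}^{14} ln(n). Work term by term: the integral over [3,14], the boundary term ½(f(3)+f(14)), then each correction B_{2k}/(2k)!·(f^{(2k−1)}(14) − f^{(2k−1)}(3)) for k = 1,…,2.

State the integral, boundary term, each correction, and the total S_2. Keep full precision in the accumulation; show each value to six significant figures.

S_2 ≈ 24.4981

The integral term ∫_3^14 ln(x) dx = 22.6510.
½[f(3) + f(14)] = ½[1.09861 + 2.63906] = 1.86883.
Running total after boundary: 24.5198.
k=1: B_{2}/(2)! × [f^{(1)}(14) − f^{(1)}(3)] = 1/12 × (0.0714286 − 0.333333) = -0.0218254.
Running total after k=1: 24.4980.
k=2: B_{4}/(4)! × [f^{(3)}(14) − f^{(3)}(3)] = −1/720 × (0.000728863 − 0.0740741) = 0.000101868.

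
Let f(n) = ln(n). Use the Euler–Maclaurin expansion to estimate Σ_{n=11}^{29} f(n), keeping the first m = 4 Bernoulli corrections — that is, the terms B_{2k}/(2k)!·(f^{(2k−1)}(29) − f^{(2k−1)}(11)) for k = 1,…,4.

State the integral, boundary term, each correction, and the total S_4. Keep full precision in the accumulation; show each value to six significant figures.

Integral: ∫_11^29 ln(x) dx = 53.2747.
Boundary: ½(f(11) + f(29)) = ½(2.39790 + 3.36730) = 2.88260.
So far: 56.1573.
Order-1 term: 1/12 · (0.0344828 − 0.0909091) = -0.00470219.
Partial sum through k=1: 56.1526.
Order-2 term: −1/720 · (8.20042e-05 − 0.00150263) = 1.97309e-06.
Partial sum through k=2: 56.1526.
Order-3 term: 1/30240 · (1.17010e-06 − 0.000149021) = -4.88925e-09.
Partial sum through k=3: 56.1526.
Order-4 term: −1/1209600 · (4.17394e-08 − 3.69474e-05) = 3.05106e-11.

S_4 ≈ 56.1526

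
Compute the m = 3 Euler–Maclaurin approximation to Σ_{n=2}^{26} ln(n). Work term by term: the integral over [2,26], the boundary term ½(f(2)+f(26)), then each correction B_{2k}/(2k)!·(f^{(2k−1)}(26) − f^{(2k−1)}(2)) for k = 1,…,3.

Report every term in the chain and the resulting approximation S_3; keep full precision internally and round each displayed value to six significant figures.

∫_2^26 ln(x) dx evaluates to 59.3242.
Endpoint term: (f(2) + f(26))/2 = (0.693147 + 3.25810)/2 = 1.97562.
So far: 61.2998.
k=1: B_{2}/(2)! × [f^{(1)}(26) − f^{(1)}(2)] = 1/12 × (0.0384615 − 0.500000) = -0.0384615.
Partial sum through k=1: 61.2614.
k=2: B_{4}/(4)! × [f^{(3)}(26) − f^{(3)}(2)] = −1/720 × (0.000113792 − 0.250000) = 0.000347064.
Partial sum through k=2: 61.2617.
k=3: B_{6}/(6)! × [f^{(5)}(26) − f^{(5)}(2)] = 1/30240 × (2.01997e-06 − 0.750000) = -2.48015e-05.

S_3 ≈ 61.2617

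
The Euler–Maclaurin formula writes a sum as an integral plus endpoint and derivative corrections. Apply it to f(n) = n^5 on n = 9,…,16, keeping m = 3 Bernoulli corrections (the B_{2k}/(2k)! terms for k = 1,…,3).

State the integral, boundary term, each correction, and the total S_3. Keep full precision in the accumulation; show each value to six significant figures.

S_3 ≈ 3.28600e+06

Integral: ∫_9^16 x^5 dx = 2.70763e+06.
Endpoint term: (f(9) + f(16))/2 = (59049.0 + 1.04858e+06)/2 = 553812.
Integral + boundary = 3.26144e+06.
Order-1 term: 1/12 · (327680 − 32805.0) = 24572.9.
After k=1: 3.28601e+06.
Order-2 term: −1/720 · (15360.0 − 4860.00) = -14.5833.
After k=2: 3.28600e+06.
Order-3 term: 1/30240 · (120.000 − 120.000) = 0.00000.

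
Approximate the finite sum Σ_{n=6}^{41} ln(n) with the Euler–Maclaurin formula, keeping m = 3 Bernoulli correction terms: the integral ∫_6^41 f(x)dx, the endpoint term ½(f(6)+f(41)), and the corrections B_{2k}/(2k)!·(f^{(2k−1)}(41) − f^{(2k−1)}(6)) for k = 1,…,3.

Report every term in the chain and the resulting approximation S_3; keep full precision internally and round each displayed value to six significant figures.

Integral: ∫_6^41 ln(x) dx = 106.506.
Boundary: ½(f(6) + f(41)) = ½(1.79176 + 3.71357) = 2.75267.
So far: 109.259.
Correction k=1: B_{2}/2! · (f^{(1)}(41) − f^{(1)}(6)) = 1/12 · (0.0243902 − 0.166667) = -0.0118564.
Running total after k=1: 109.247.
Correction k=2: B_{4}/4! · (f^{(3)}(41) − f^{(3)}(6)) = −1/720 · (2.90187e-05 − 0.00925926) = 1.28198e-05.
Running total after k=2: 109.247.
Correction k=3: B_{6}/6! · (f^{(5)}(41) − f^{(5)}(6)) = 1/30240 · (2.07153e-07 − 0.00308642) = -1.02057e-07.

S_3 ≈ 109.247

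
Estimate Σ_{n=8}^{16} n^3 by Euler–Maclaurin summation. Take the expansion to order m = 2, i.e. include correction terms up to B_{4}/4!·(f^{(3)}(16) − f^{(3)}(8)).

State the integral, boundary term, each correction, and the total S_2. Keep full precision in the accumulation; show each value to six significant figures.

S_2 ≈ 17712.0

Integral: ∫_8^16 x^3 dx = 15360.0.
Endpoint term: (f(8) + f(16))/2 = (512.000 + 4096.00)/2 = 2304.00.
Integral + boundary = 17664.0.
Order-1 term: 1/12 · (768.000 − 192.000) = 48.0000.
After k=1: 17712.0.
Order-2 term: −1/720 · (6.00000 − 6.00000) = 0.00000.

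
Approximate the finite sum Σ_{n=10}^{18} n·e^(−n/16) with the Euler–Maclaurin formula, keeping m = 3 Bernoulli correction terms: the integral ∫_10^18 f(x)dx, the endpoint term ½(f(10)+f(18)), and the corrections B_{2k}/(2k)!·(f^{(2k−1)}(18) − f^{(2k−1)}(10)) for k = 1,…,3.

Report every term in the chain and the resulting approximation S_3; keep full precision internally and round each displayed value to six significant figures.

S_3 ≈ 51.6359

The integral term ∫_10^18 x·e^(−x/16) dx = 46.0578.
½[f(10) + f(18)] = ½[5.35261 + 5.84374] = 5.59818.
So far: 51.6560.
Order-1 term: 1/12 · (-0.0405816 − 0.200723) = -0.0201087.
After k=1: 51.6359.
Order-2 term: −1/720 · (0.00237783 − 0.00496580) = 3.59441e-06.
After k=2: 51.6359.
Order-3 term: 1/30240 · (1.91960e-05 − 3.57326e-05) = -5.46844e-10.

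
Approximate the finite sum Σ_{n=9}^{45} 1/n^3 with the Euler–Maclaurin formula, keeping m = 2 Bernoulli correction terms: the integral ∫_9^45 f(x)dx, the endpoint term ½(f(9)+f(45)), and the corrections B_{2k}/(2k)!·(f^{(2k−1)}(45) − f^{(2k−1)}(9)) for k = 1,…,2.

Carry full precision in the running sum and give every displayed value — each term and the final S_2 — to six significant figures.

The integral term ∫_9^45 1/x^3 dx = 0.00592593.
Boundary: ½(f(9) + f(45)) = ½(0.00137174 + 1.09739e-05) = 0.000691358.
Integral + boundary = 0.00661728.
Order-1 term: 1/12 · (-7.31596e-07 − (-0.000457247)) = 3.80430e-05.
After k=1: 0.00665533.
Order-2 term: −1/720 · (-7.22564e-09 − (-0.000112901)) = -1.56796e-07.

S_2 ≈ 0.00665517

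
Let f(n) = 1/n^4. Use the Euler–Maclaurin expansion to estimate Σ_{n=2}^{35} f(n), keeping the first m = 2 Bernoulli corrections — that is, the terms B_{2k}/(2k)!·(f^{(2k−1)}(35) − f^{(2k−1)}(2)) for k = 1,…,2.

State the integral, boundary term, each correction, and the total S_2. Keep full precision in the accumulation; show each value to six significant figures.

∫_2^35 1/x^4 dx evaluates to 0.0416589.
Boundary: ½(f(2) + f(35)) = ½(0.0625000 + 6.66389e-07) = 0.0312503.
So far: 0.0729092.
Correction k=1: B_{2}/2! · (f^{(1)}(35) − f^{(1)}(2)) = 1/12 · (-7.61587e-08 − (-0.125000)) = 0.0104167.
Partial sum through k=1: 0.0833259.
Correction k=2: B_{4}/4! · (f^{(3)}(35) − f^{(3)}(2)) = −1/720 · (-1.86511e-09 − (-0.937500)) = -0.00130208.

S_2 ≈ 0.0820238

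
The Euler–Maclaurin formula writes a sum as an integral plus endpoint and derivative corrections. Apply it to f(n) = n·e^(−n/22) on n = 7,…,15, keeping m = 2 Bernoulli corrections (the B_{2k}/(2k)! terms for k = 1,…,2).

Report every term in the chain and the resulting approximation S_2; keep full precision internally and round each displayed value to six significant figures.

S_2 ≈ 58.8000

Integral: ∫_7^15 x·e^(−x/22) dx = 52.4891.
Endpoint term: (f(7) + f(15))/2 = (5.09229 + 7.58545)/2 = 6.33887.
Running total after boundary: 58.8279.
Order-1 term: 1/12 · (0.160903 − 0.496003) = -0.0279249.
Running total after k=1: 58.8000.
Order-2 term: −1/720 · (0.00242210 − 0.00403088) = 2.23441e-06.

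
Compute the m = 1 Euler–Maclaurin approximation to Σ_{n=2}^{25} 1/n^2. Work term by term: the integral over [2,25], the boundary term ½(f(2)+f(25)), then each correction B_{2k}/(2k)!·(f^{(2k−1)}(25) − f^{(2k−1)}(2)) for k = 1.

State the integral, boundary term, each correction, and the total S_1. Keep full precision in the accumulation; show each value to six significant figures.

The integral term ∫_2^25 1/x^2 dx = 0.460000.
Endpoint term: (f(2) + f(25))/2 = (0.250000 + 0.00160000)/2 = 0.125800.
Running total after boundary: 0.585800.
Correction k=1: B_{2}/2! · (f^{(1)}(25) − f^{(1)}(2)) = 1/12 · (-0.000128000 − (-0.250000)) = 0.0208227.

S_1 ≈ 0.606623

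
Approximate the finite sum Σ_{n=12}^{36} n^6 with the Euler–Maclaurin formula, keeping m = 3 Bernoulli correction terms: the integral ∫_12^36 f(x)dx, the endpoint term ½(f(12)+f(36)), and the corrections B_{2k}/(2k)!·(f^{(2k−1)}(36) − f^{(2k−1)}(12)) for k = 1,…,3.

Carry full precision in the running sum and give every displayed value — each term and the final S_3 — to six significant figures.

Integral: ∫_12^36 x^6 dx = 1.11898e+10.
½[f(12) + f(36)] = ½[2.98598e+06 + 2.17678e+09] = 1.08988e+09.
Integral + boundary = 1.22796e+10.
Correction k=1: B_{2}/2! · (f^{(1)}(36) − f^{(1)}(12)) = 1/12 · (3.62797e+08 − 1.49299e+06) = 3.01087e+07.
After k=1: 1.23098e+10.
Correction k=2: B_{4}/4! · (f^{(3)}(36) − f^{(3)}(12)) = −1/720 · (5.59872e+06 − 207360) = -7488.00.
After k=2: 1.23097e+10.
Correction k=3: B_{6}/6! · (f^{(5)}(36) − f^{(5)}(12)) = 1/30240 · (25920.0 − 8640.00) = 0.571429.

S_3 ≈ 1.23097e+10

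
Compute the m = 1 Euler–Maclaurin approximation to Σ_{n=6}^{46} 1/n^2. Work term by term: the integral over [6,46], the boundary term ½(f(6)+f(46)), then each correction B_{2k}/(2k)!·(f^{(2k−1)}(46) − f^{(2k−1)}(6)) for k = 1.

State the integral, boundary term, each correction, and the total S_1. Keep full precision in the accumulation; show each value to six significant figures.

S_1 ≈ 0.159823

∫_6^46 1/x^2 dx evaluates to 0.144928.
Boundary: ½(f(6) + f(46)) = ½(0.0277778 + 0.000472590) = 0.0141252.
Integral + boundary = 0.159053.
k=1: B_{2}/(2)! × [f^{(1)}(46) − f^{(1)}(6)] = 1/12 × (-2.05474e-05 − (-0.00925926)) = 0.000769893.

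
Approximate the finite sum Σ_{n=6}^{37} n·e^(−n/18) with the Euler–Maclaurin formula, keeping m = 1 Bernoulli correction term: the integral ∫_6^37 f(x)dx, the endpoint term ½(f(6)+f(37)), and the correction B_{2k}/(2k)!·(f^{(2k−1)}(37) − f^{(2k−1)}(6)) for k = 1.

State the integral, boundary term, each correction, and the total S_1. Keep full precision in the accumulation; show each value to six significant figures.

Integral: ∫_6^37 x·e^(−x/18) dx = 182.800.
½[f(6) + f(37)] = ½[4.29919 + 4.73680] = 4.51800.
So far: 187.318.
Correction k=1: B_{2}/2! · (f^{(1)}(37) − f^{(1)}(6)) = 1/12 · (-0.135134 − 0.477688) = -0.0510685.

S_1 ≈ 187.267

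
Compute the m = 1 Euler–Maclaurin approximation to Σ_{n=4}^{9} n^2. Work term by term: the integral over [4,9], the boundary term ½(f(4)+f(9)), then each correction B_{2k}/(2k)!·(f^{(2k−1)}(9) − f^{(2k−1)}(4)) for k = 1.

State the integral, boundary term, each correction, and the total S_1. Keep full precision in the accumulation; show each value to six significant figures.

S_1 ≈ 271.000

∫_4^9 x^2 dx evaluates to 221.667.
½[f(4) + f(9)] = ½[16.0000 + 81.0000] = 48.5000.
Integral + boundary = 270.167.
Correction k=1: B_{2}/2! · (f^{(1)}(9) − f^{(1)}(4)) = 1/12 · (18.0000 − 8.00000) = 0.833333.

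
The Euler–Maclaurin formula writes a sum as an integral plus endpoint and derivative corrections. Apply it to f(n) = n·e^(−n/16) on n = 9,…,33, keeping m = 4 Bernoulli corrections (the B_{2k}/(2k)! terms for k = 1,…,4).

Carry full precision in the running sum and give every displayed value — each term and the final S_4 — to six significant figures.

The integral term ∫_9^33 x·e^(−x/16) dx = 128.239.
½[f(9) + f(33)] = ½[5.12805 + 4.19548] = 4.66176.
So far: 132.900.
k=1: B_{2}/(2)! × [f^{(1)}(33) − f^{(1)}(9)] = 1/12 × (-0.135082 − 0.249280) = -0.0320301.
Partial sum through k=1: 132.868.
k=2: B_{4}/(4)! × [f^{(3)}(33) − f^{(3)}(9)] = −1/720 × (0.000465585 − 0.00542518) = 6.88832e-06.
Partial sum through k=2: 132.868.
k=3: B_{6}/(6)! × [f^{(5)}(33) − f^{(5)}(9)] = 1/30240 × (5.69857e-06 − 3.85805e-05) = -1.08737e-09.
Partial sum through k=3: 132.868.
k=4: B_{8}/(8)! × [f^{(7)}(33) − f^{(7)}(9)] = −1/1209600 × (3.74158e-08 − 2.18628e-07) = 1.49812e-13.

S_4 ≈ 132.868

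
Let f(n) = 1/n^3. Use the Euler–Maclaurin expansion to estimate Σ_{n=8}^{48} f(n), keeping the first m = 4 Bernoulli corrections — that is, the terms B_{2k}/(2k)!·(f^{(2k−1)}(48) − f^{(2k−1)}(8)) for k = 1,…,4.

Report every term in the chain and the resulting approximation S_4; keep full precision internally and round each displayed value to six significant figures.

The integral term ∫_8^48 1/x^3 dx = 0.00759549.
½[f(8) + f(48)] = ½[0.00195312 + 9.04225e-06] = 0.000981084.
Running total after boundary: 0.00857657.
Correction k=1: B_{2}/2! · (f^{(1)}(48) − f^{(1)}(8)) = 1/12 · (-5.65140e-07 − (-0.000732422)) = 6.09881e-05.
After k=1: 0.00863756.
Correction k=2: B_{4}/4! · (f^{(3)}(48) − f^{(3)}(8)) = −1/720 · (-4.90573e-09 − (-0.000228882)) = -3.17885e-07.
After k=2: 0.00863724.
Correction k=3: B_{6}/6! · (f^{(5)}(48) − f^{(5)}(8)) = 1/30240 · (-8.94274e-11 − (-0.000150204)) = 4.96705e-09.
After k=3: 0.00863724.
Correction k=4: B_{8}/8! · (f^{(7)}(48) − f^{(7)}(8)) = −1/1209600 · (-2.79461e-12 − (-0.000168979)) = -1.39698e-10.

S_4 ≈ 0.00863724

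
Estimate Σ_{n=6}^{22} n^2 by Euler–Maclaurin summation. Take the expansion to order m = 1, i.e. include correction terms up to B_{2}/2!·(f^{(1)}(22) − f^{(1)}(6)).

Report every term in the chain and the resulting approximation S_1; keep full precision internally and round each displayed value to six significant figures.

The integral term ∫_6^22 x^2 dx = 3477.33.
Boundary: ½(f(6) + f(22)) = ½(36.0000 + 484.000) = 260.000.
So far: 3737.33.
Correction k=1: B_{2}/2! · (f^{(1)}(22) − f^{(1)}(6)) = 1/12 · (44.0000 − 12.0000) = 2.66667.

S_1 ≈ 3740.00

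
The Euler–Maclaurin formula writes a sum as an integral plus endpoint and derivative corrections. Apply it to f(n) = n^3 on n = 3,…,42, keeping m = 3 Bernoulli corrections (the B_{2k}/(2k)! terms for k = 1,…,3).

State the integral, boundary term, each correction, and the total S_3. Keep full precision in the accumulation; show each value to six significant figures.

S_3 ≈ 815400

The integral term ∫_3^42 x^3 dx = 777904.
Endpoint term: (f(3) + f(42))/2 = (27.0000 + 74088.0)/2 = 37057.5.
Running total after boundary: 814961.
Correction k=1: B_{2}/2! · (f^{(1)}(42) − f^{(1)}(3)) = 1/12 · (5292.00 − 27.0000) = 438.750.
Partial sum through k=1: 815400.
Correction k=2: B_{4}/4! · (f^{(3)}(42) − f^{(3)}(3)) = −1/720 · (6.00000 − 6.00000) = 0.00000.
Partial sum through k=2: 815400.
Correction k=3: B_{6}/6! · (f^{(5)}(42) − f^{(5)}(3)) = 1/30240 · (0.00000 − 0.00000) = 0.00000.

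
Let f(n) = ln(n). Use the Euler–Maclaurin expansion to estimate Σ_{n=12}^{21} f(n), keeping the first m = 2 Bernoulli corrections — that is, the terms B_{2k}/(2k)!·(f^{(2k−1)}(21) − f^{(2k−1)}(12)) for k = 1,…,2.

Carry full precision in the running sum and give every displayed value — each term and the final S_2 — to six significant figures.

∫_12^21 ln(x) dx evaluates to 25.1161.
Endpoint term: (f(12) + f(21))/2 = (2.48491 + 3.04452)/2 = 2.76471.
Running total after boundary: 27.8808.
Correction k=1: B_{2}/2! · (f^{(1)}(21) − f^{(1)}(12)) = 1/12 · (0.0476190 − 0.0833333) = -0.00297619.
Running total after k=1: 27.8778.
Correction k=2: B_{4}/4! · (f^{(3)}(21) − f^{(3)}(12)) = −1/720 · (0.000215959 − 0.00115741) = 1.30757e-06.

S_2 ≈ 27.8778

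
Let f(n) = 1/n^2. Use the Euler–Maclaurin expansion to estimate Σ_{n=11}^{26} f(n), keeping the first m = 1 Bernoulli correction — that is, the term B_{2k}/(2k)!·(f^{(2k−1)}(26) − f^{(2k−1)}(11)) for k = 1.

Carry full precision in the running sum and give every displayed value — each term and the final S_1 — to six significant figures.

S_1 ≈ 0.0574352

The integral term ∫_11^26 1/x^2 dx = 0.0524476.
½[f(11) + f(26)] = ½[0.00826446 + 0.00147929] = 0.00487188.
So far: 0.0573194.
Correction k=1: B_{2}/2! · (f^{(1)}(26) − f^{(1)}(11)) = 1/12 · (-0.000113792 − (-0.00150263)) = 0.000115737.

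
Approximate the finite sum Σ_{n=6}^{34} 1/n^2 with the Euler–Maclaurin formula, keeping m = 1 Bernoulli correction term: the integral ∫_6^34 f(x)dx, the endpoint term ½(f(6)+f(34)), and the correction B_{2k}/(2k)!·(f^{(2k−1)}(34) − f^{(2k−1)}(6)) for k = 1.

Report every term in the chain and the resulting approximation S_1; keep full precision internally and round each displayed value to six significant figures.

S_1 ≈ 0.152344

Integral: ∫_6^34 1/x^2 dx = 0.137255.
Endpoint term: (f(6) + f(34))/2 = (0.0277778 + 0.000865052)/2 = 0.0143214.
Running total after boundary: 0.151576.
k=1: B_{2}/(2)! × [f^{(1)}(34) − f^{(1)}(6)] = 1/12 × (-5.08854e-05 − (-0.00925926)) = 0.000767364.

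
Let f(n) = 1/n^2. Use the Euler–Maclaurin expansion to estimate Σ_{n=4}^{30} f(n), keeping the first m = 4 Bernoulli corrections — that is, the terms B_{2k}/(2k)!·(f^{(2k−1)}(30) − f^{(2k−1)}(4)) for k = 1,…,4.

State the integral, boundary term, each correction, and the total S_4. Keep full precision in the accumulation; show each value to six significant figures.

∫_4^30 1/x^2 dx evaluates to 0.216667.
½[f(4) + f(30)] = ½[0.0625000 + 0.00111111] = 0.0318056.
So far: 0.248472.
k=1: B_{2}/(2)! × [f^{(1)}(30) − f^{(1)}(4)] = 1/12 × (-7.40741e-05 − (-0.0312500)) = 0.00259799.
After k=1: 0.251070.
k=2: B_{4}/(4)! × [f^{(3)}(30) − f^{(3)}(4)] = −1/720 × (-9.87654e-07 − (-0.0234375)) = -3.25507e-05.
After k=2: 0.251038.
k=3: B_{6}/(6)! × [f^{(5)}(30) − f^{(5)}(4)] = 1/30240 × (-3.29218e-08 − (-0.0439453)) = 1.45322e-06.
After k=3: 0.251039.
k=4: B_{8}/(8)! × [f^{(7)}(30) − f^{(7)}(4)] = −1/1209600 × (-2.04847e-09 − (-0.153809)) = -1.27157e-07.

S_4 ≈ 0.251039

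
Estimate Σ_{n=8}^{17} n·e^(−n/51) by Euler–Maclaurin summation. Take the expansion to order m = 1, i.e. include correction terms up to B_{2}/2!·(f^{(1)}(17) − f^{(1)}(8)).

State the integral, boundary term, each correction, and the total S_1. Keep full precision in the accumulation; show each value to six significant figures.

∫_8^17 x·e^(−x/51) dx evaluates to 87.2269.
½[f(8) + f(17)] = ½[6.83857 + 12.1810] = 9.50980.
Running total after boundary: 96.7367.
Order-1 term: 1/12 · (0.477688 − 0.720732) = -0.0202537.

S_1 ≈ 96.7165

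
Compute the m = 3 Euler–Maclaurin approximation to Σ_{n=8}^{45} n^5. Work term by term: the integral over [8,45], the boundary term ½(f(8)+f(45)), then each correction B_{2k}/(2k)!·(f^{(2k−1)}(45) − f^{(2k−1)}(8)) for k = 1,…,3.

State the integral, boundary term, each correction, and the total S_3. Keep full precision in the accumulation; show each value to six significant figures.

S_3 ≈ 1.47790e+09

The integral term ∫_8^45 x^5 dx = 1.38392e+09.
½[f(8) + f(45)] = ½[32768.0 + 1.84528e+08] = 9.22804e+07.
So far: 1.47620e+09.
Order-1 term: 1/12 · (2.05031e+07 − 20480.0) = 1.70689e+06.
After k=1: 1.47790e+09.
Order-2 term: −1/720 · (121500 − 3840.00) = -163.417.
After k=2: 1.47790e+09.
Order-3 term: 1/30240 · (120.000 − 120.000) = 0.00000.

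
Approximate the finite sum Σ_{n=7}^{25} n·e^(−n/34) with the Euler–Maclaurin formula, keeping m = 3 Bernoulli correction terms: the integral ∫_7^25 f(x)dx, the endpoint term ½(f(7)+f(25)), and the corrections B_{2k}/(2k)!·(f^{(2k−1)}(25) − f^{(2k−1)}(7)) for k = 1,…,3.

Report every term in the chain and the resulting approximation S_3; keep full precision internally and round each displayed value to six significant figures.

The integral term ∫_7^25 x·e^(−x/34) dx = 173.012.
½[f(7) + f(25)] = ½[5.69750 + 11.9841] = 8.84081.
Integral + boundary = 181.853.
k=1: B_{2}/(2)! × [f^{(1)}(25) − f^{(1)}(7)] = 1/12 × (0.126891 − 0.646355) = -0.0432887.
Partial sum through k=1: 181.809.
k=2: B_{4}/(4)! × [f^{(3)}(25) − f^{(3)}(7)] = −1/720 × (0.000939117 − 0.00196731) = 1.42805e-06.
Partial sum through k=2: 181.809.
k=3: B_{6}/(6)! × [f^{(5)}(25) − f^{(5)}(7)] = 1/30240 × (1.52982e-06 − 2.91998e-06) = -4.59709e-11.

S_3 ≈ 181.809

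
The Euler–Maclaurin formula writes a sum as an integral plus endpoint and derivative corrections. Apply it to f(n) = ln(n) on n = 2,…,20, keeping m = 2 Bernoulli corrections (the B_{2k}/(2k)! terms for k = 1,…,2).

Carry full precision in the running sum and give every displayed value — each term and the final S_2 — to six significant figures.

S_2 ≈ 42.3356

Integral: ∫_2^20 ln(x) dx = 40.5284.
Endpoint term: (f(2) + f(20))/2 = (0.693147 + 2.99573)/2 = 1.84444.
Integral + boundary = 42.3728.
Order-1 term: 1/12 · (0.0500000 − 0.500000) = -0.0375000.
Running total after k=1: 42.3353.
Order-2 term: −1/720 · (0.000250000 − 0.250000) = 0.000346875.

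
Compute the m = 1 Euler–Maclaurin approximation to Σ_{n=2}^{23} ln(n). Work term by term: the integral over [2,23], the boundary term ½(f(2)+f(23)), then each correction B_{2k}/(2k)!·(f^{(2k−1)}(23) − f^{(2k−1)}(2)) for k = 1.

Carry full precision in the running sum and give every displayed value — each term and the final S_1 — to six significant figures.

The integral term ∫_2^23 ln(x) dx = 49.7301.
½[f(2) + f(23)] = ½[0.693147 + 3.13549] = 1.91432.
Integral + boundary = 51.6444.
k=1: B_{2}/(2)! × [f^{(1)}(23) − f^{(1)}(2)] = 1/12 × (0.0434783 − 0.500000) = -0.0380435.

S_1 ≈ 51.6063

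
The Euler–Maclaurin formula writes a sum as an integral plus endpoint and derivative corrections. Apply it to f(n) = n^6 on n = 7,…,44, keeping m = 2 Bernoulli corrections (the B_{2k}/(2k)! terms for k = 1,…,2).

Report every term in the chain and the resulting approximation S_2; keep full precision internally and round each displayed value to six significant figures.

S_2 ≈ 4.93216e+10

Integral: ∫_7^44 x^6 dx = 4.56110e+10.
Endpoint term: (f(7) + f(44))/2 = (117649 + 7.25631e+09)/2 = 3.62822e+09.
Integral + boundary = 4.92392e+10.
k=1: B_{2}/(2)! × [f^{(1)}(44) − f^{(1)}(7)] = 1/12 × (9.89497e+08 − 100842) = 8.24497e+07.
Partial sum through k=1: 4.93217e+10.
k=2: B_{4}/(4)! × [f^{(3)}(44) − f^{(3)}(7)] = −1/720 × (1.02221e+07 − 41160.0) = -14140.2.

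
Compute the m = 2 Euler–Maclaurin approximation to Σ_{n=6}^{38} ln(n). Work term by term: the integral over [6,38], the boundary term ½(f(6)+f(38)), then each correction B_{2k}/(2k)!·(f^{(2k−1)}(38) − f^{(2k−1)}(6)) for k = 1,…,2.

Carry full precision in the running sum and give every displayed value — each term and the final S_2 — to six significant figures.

S_2 ≈ 98.1807

Integral: ∫_6^38 ln(x) dx = 95.4777.
Boundary: ½(f(6) + f(38)) = ½(1.79176 + 3.63759) = 2.71467.
Running total after boundary: 98.1924.
Correction k=1: B_{2}/2! · (f^{(1)}(38) − f^{(1)}(6)) = 1/12 · (0.0263158 − 0.166667) = -0.0116959.
Running total after k=1: 98.1807.
Correction k=2: B_{4}/4! · (f^{(3)}(38) − f^{(3)}(6)) = −1/720 · (3.64485e-05 − 0.00925926) = 1.28095e-05.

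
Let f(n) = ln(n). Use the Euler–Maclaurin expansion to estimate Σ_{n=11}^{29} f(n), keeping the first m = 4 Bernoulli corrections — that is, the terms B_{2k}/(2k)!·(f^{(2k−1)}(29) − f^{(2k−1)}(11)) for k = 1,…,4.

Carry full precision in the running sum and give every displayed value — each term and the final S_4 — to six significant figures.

S_4 ≈ 56.1526

Integral: ∫_11^29 ln(x) dx = 53.2747.
Endpoint term: (f(11) + f(29))/2 = (2.39790 + 3.36730)/2 = 2.88260.
Integral + boundary = 56.1573.
Order-1 term: 1/12 · (0.0344828 − 0.0909091) = -0.00470219.
Partial sum through k=1: 56.1526.
Order-2 term: −1/720 · (8.20042e-05 − 0.00150263) = 1.97309e-06.
Partial sum through k=2: 56.1526.
Order-3 term: 1/30240 · (1.17010e-06 − 0.000149021) = -4.88925e-09.
Partial sum through k=3: 56.1526.
Order-4 term: −1/1209600 · (4.17394e-08 − 3.69474e-05) = 3.05106e-11.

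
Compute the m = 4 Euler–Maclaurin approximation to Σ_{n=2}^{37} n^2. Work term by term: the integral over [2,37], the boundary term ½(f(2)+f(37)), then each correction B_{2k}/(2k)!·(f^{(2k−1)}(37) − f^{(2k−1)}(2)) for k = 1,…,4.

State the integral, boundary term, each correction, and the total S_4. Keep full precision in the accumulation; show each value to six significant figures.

S_4 ≈ 17574.0

The integral term ∫_2^37 x^2 dx = 16881.7.
Boundary: ½(f(2) + f(37)) = ½(4.00000 + 1369.00) = 686.500.
Running total after boundary: 17568.2.
Order-1 term: 1/12 · (74.0000 − 4.00000) = 5.83333.
Running total after k=1: 17574.0.
Order-2 term: −1/720 · (0.00000 − 0.00000) = 0.00000.
Running total after k=2: 17574.0.
Order-3 term: 1/30240 · (0.00000 − 0.00000) = 0.00000.
Running total after k=3: 17574.0.
Order-4 term: −1/1209600 · (0.00000 − 0.00000) = 0.00000.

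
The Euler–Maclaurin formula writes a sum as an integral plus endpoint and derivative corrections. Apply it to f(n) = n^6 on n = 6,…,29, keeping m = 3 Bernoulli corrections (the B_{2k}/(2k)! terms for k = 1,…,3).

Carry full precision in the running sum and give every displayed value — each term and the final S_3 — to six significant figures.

S_3 ≈ 2.77191e+09

∫_6^29 x^6 dx evaluates to 2.46423e+09.
Endpoint term: (f(6) + f(29))/2 = (46656.0 + 5.94823e+08)/2 = 2.97435e+08.
So far: 2.76166e+09.
Correction k=1: B_{2}/2! · (f^{(1)}(29) − f^{(1)}(6)) = 1/12 · (1.23067e+08 − 46656.0) = 1.02517e+07.
Partial sum through k=1: 2.77191e+09.
Correction k=2: B_{4}/4! · (f^{(3)}(29) − f^{(3)}(6)) = −1/720 · (2.92668e+06 − 25920.0) = -4028.83.
Partial sum through k=2: 2.77191e+09.
Correction k=3: B_{6}/6! · (f^{(5)}(29) − f^{(5)}(6)) = 1/30240 · (20880.0 − 4320.00) = 0.547619.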